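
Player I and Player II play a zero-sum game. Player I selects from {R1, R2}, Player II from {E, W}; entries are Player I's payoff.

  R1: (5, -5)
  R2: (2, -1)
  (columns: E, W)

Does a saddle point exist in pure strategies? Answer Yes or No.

Row minima: R1 → -5, R2 → -1; maximin = -1.
Column maxima: E → 5, W → -1; minimax = -1.
maximin = minimax = -1, so a saddle point exists.

Yes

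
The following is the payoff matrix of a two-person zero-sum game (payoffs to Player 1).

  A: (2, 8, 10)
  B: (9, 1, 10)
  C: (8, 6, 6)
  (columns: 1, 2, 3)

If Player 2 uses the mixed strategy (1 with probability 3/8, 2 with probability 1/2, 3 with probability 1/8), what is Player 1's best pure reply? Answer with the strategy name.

Expected payoff of A: (3/8)·2 + (1/2)·8 + (1/8)·10 = 6.
Expected payoff of B: (3/8)·9 + (1/2)·1 + (1/8)·10 = 41/8.
Expected payoff of C: (3/8)·8 + (1/2)·6 + (1/8)·6 = 27/4.
The largest is 27/4, so Player 1's best response is C.

C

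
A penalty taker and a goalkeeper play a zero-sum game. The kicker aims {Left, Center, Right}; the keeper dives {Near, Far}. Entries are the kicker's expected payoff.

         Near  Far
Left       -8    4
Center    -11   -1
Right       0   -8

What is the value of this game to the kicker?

Row minima: Left → -8, Center → -11, Right → -8; maximin = -8.
Column maxima: Near → 0, Far → 4; minimax = 0.
-8 ≠ 0, so there is no saddle point; optimal play is mixed.
Center is strictly dominated by Left, so the kicker never plays it.
On the remaining 2×2 (Left, Right vs Near, Far):
Let the kicker play Left with probability p. Expected payoff against Near: (-8)p + 0(1−p) = −8p; against Far: 4p + (-8)(1−p) = 12p − 8.
Setting these equal: −8p = 12p − 8 ⇒ −20p = -8 ⇒ p = 2/5, and the value is (-8)·(2/5) = -16/5.
For the keeper: with q = P(Near), equating Left's and Right's payoffs gives −12q + 4 = 8q − 8 ⇒ q = 3/5.

-16/5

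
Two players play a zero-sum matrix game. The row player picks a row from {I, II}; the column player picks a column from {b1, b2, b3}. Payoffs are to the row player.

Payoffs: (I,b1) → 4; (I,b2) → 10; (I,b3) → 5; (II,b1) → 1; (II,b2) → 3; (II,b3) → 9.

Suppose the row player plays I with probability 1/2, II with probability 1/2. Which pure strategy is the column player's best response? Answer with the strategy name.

b1

If the column player plays b1, the row player's expected payoff is (1/2)·4 + (1/2)·1 = 5/2.
If the column player plays b2, the row player's expected payoff is (1/2)·10 + (1/2)·3 = 13/2.
If the column player plays b3, the row player's expected payoff is (1/2)·5 + (1/2)·9 = 7.
The column player minimizes the row player's payoff; the smallest is 5/2, so the best response is b1.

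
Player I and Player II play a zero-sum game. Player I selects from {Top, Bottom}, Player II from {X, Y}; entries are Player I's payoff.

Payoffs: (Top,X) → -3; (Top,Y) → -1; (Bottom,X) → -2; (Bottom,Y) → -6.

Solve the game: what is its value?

Row minima: Top → -3, Bottom → -6; maximin = -3.
Column maxima: X → -2, Y → -1; minimax = -2.
-3 ≠ -2, so there is no saddle point; optimal play is mixed.
Let Player I play Top with probability p. Expected payoff against X: (-3)p + (-2)(1−p) = −p − 2; against Y: (-1)p + (-6)(1−p) = 5p − 6.
Setting these equal: −p − 2 = 5p − 6 ⇒ −6p = -4 ⇒ p = 2/3, and the value is (-1)·(2/3) − 2 = -8/3.
For Player II: with q = P(X), equating Top's and Bottom's payoffs gives −2q − 1 = 4q − 6 ⇒ q = 5/6.

-8/3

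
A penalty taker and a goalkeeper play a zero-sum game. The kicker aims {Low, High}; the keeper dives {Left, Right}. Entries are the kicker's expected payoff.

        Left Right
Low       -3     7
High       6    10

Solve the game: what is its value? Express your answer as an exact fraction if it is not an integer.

6

Row minima: Low → -3, High → 6; maximin = 6.
Column maxima: Left → 6, Right → 10; minimax = 6.
Since maximin = minimax = 6, there is a saddle point and the value is 6.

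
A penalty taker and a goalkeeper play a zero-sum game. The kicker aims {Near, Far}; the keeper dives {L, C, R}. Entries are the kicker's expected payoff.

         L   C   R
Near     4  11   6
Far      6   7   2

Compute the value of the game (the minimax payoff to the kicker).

14/3

Row minima: Near → 4, Far → 2; maximin = 4.
Column maxima: L → 6, C → 11, R → 6; minimax = 6.
4 ≠ 6, so there is no saddle point; optimal play is mixed.
C is strictly dominated by L (it gives the kicker strictly more in every row), so the keeper never plays it.
On the remaining 2×2 (Near, Far vs L, R):
Let the kicker play Near with probability p. Expected payoff against L: 4p + 6(1−p) = −2p + 6; against R: 6p + 2(1−p) = 4p + 2.
Setting these equal: −2p + 6 = 4p + 2 ⇒ −6p = -4 ⇒ p = 2/3, and the value is (-2)·(2/3) + 6 = 14/3.
For the keeper: with q = P(L), equating Near's and Far's payoffs gives −2q + 6 = 4q + 2 ⇒ q = 2/3.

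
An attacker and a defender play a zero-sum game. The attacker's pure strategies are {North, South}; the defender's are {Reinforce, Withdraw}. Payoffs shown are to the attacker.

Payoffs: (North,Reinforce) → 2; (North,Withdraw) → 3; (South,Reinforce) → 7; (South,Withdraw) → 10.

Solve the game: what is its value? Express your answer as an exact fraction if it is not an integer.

Row minima: North → 2, South → 7; maximin = 7.
Column maxima: Reinforce → 7, Withdraw → 10; minimax = 7.
Since maximin = minimax = 7, there is a saddle point and the value is 7.

7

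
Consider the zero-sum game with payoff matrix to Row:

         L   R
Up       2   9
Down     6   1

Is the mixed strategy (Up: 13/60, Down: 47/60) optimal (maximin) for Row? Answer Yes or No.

Against L this mix gives (13/60)·2 + (47/60)·6 = 77/15.
Against R this mix gives (13/60)·9 + (47/60)·1 = 41/15.
Column will play R, holding Row to 41/15. Shifting weight toward the row that does better against R would raise this floor (the equalizing mix achieves 13/3 against both R and L), so the proposed strategy is not optimal.

No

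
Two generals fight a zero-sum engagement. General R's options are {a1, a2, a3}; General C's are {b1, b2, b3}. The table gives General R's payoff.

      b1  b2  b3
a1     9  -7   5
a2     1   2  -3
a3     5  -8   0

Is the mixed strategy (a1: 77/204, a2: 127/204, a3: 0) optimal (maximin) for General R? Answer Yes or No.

Against b1 this mix gives (77/204)·9 + (127/204)·1 = 205/51.
Against b2 this mix gives (77/204)·(-7) + (127/204)·2 = -95/68.
Against b3 this mix gives (77/204)·5 + (127/204)·(-3) = 1/51.
General C will play b2, holding General R to -95/68. Shifting weight toward the row that does better against b2 would raise this floor (the equalizing mix achieves -11/17 against both b2 and b3), so the proposed strategy is not optimal.

No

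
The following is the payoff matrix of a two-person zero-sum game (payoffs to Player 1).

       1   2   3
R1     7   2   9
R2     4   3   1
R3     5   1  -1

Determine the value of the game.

25/9

Row minima: R1 → 2, R2 → 1, R3 → -1; maximin = 2.
Column maxima: 1 → 7, 2 → 3, 3 → 9; minimax = 3.
2 ≠ 3, so there is no saddle point; optimal play is mixed.
R3 is strictly dominated by R1, so Player 1 never plays it.
1 is strictly dominated by 2 (it gives Player 1 strictly more in every row), so Player 2 never plays it.
On the remaining 2×2 (R1, R2 vs 2, 3):
Let Player 1 play R1 with probability p. Expected payoff against 2: 2p + 3(1−p) = −p + 3; against 3: 9p + 1(1−p) = 8p + 1.
Setting these equal: −p + 3 = 8p + 1 ⇒ −9p = -2 ⇒ p = 2/9, and the value is (-1)·(2/9) + 3 = 25/9.
For Player 2: with q = P(2), equating R1's and R2's payoffs gives −7q + 9 = 2q + 1 ⇒ q = 8/9.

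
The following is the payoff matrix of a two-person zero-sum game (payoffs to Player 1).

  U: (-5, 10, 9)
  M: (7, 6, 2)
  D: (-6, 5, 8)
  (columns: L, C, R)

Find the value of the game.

Row minima: U → -5, M → 2, D → -6; maximin = 2.
Column maxima: L → 7, C → 10, R → 9; minimax = 7.
2 ≠ 7, so there is no saddle point; optimal play is mixed.
D is strictly dominated by U, so Player 1 never plays it.
With D eliminated, C is strictly dominated by R (it gives Player 1 strictly more in every remaining row), so Player 2 never plays it.
On the remaining 2×2 (U, M vs L, R):
Let Player 1 play U with probability p. Expected payoff against L: (-5)p + 7(1−p) = −12p + 7; against R: 9p + 2(1−p) = 7p + 2.
Setting these equal: −12p + 7 = 7p + 2 ⇒ −19p = -5 ⇒ p = 5/19, and the value is (-12)·(5/19) + 7 = 73/19.
For Player 2: with q = P(L), equating U's and M's payoffs gives −14q + 9 = 5q + 2 ⇒ q = 7/19.

73/19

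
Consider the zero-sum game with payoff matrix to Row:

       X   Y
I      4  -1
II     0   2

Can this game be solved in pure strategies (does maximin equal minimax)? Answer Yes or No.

No

Row minima: I → -1, II → 0; maximin = 0.
Column maxima: X → 4, Y → 2; minimax = 2.
0 ≠ 2, so no pure-strategy equilibrium exists.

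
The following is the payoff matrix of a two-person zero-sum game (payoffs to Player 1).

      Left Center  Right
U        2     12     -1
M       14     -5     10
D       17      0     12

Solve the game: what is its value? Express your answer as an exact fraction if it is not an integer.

144/25

Row minima: U → -1, M → -5, D → 0; maximin = 0.
Column maxima: Left → 17, Center → 12, Right → 12; minimax = 12.
0 ≠ 12, so there is no saddle point; optimal play is mixed.
M is strictly dominated by D, so Player 1 never plays it.
Left is strictly dominated by Right (it gives Player 1 strictly more in every row), so Player 2 never plays it.
On the remaining 2×2 (U, D vs Center, Right):
Let Player 1 play U with probability p. Expected payoff against Center: 12p + 0(1−p) = 12p; against Right: (-1)p + 12(1−p) = −13p + 12.
Setting these equal: 12p = −13p + 12 ⇒ 25p = 12 ⇒ p = 12/25, and the value is (12)·(12/25) = 144/25.
For Player 2: with q = P(Center), equating U's and D's payoffs gives 13q − 1 = −12q + 12 ⇒ q = 13/25.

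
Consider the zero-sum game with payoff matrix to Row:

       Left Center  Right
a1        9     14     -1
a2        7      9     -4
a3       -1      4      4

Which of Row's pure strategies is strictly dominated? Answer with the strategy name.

a1 gives a strictly higher payoff than a2 against every column: 9 > 7, 14 > 9, -1 > -4.
So a2 is strictly dominated and Row never plays it.

a2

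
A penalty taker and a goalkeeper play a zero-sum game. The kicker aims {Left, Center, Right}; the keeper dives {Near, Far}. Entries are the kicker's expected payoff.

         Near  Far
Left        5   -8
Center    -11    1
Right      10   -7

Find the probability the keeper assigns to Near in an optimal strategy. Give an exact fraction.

8/29

Row minima: Left → -8, Center → -11, Right → -7; maximin = -7.
Column maxima: Near → 10, Far → 1; minimax = 1.
-7 ≠ 1, so there is no saddle point; optimal play is mixed.
Left is strictly dominated by Right, so the kicker never plays it.
On the remaining 2×2 (Center, Right vs Near, Far):
Let the kicker play Center with probability p. Expected payoff against Near: (-11)p + 10(1−p) = −21p + 10; against Far: 1p + (-7)(1−p) = 8p − 7.
Setting these equal: −21p + 10 = 8p − 7 ⇒ −29p = -17 ⇒ p = 17/29, and the value is (-21)·(17/29) + 10 = -67/29.
For the keeper: with q = P(Near), equating Center's and Right's payoffs gives −12q + 1 = 17q − 7 ⇒ q = 8/29.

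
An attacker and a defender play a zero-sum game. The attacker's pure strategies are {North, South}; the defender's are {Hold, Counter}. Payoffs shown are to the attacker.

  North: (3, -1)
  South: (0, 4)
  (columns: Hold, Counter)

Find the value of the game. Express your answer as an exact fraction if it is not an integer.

Row minima: North → -1, South → 0; maximin = 0.
Column maxima: Hold → 3, Counter → 4; minimax = 3.
0 ≠ 3, so there is no saddle point; optimal play is mixed.
Let the attacker play North with probability p. Expected payoff against Hold: 3p + 0(1−p) = 3p; against Counter: (-1)p + 4(1−p) = −5p + 4.
Setting these equal: 3p = −5p + 4 ⇒ 8p = 4 ⇒ p = 1/2, and the value is (3)·(1/2) = 3/2.
For the defender: with q = P(Hold), equating North's and South's payoffs gives 4q − 1 = −4q + 4 ⇒ q = 5/8.

3/2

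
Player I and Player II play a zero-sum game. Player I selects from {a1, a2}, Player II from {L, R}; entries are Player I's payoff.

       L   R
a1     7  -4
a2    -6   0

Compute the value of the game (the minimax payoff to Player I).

-24/17

Row minima: a1 → -4, a2 → -6; maximin = -4.
Column maxima: L → 7, R → 0; minimax = 0.
-4 ≠ 0, so there is no saddle point; optimal play is mixed.
Let Player I play a1 with probability p. Expected payoff against L: 7p + (-6)(1−p) = 13p − 6; against R: (-4)p + 0(1−p) = −4p.
Setting these equal: 13p − 6 = −4p ⇒ 17p = 6 ⇒ p = 6/17, and the value is (13)·(6/17) − 6 = -24/17.
For Player II: with q = P(L), equating a1's and a2's payoffs gives 11q − 4 = −6q ⇒ q = 4/17.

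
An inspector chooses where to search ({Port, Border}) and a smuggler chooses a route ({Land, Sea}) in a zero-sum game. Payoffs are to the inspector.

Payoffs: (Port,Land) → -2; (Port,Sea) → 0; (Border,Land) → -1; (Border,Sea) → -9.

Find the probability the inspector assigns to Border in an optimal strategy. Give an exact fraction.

1/5

Row minima: Port → -2, Border → -9; maximin = -2.
Column maxima: Land → -1, Sea → 0; minimax = -1.
-2 ≠ -1, so there is no saddle point; optimal play is mixed.
Let the inspector play Port with probability p. Expected payoff against Land: (-2)p + (-1)(1−p) = −p − 1; against Sea: 0p + (-9)(1−p) = 9p − 9.
Setting these equal: −p − 1 = 9p − 9 ⇒ −10p = -8 ⇒ p = 4/5, and the value is (-1)·(4/5) − 1 = -9/5.
For the smuggler: with q = P(Land), equating Port's and Border's payoffs gives −2q = 8q − 9 ⇒ q = 9/10.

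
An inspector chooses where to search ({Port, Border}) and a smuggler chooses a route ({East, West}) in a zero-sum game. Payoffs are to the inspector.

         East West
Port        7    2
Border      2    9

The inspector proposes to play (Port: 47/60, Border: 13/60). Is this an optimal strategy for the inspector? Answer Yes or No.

Against East this mix gives (47/60)·7 + (13/60)·2 = 71/12.
Against West this mix gives (47/60)·2 + (13/60)·9 = 211/60.
The smuggler will play West, holding the inspector to 211/60. Shifting weight toward the row that does better against West would raise this floor (the equalizing mix achieves 59/12 against both West and East), so the proposed strategy is not optimal.

No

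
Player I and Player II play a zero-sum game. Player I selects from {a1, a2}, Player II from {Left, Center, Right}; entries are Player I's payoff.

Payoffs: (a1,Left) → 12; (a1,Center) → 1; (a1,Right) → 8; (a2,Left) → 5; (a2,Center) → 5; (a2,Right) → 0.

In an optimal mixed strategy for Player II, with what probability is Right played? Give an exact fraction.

1/3

Row minima: a1 → 1, a2 → 0; maximin = 1.
Column maxima: Left → 12, Center → 5, Right → 8; minimax = 5.
1 ≠ 5, so there is no saddle point; optimal play is mixed.
Left is strictly dominated by Right (it gives Player I strictly more in every row), so Player II never plays it.
On the remaining 2×2 (a1, a2 vs Center, Right):
Let Player I play a1 with probability p. Expected payoff against Center: 1p + 5(1−p) = −4p + 5; against Right: 8p + 0(1−p) = 8p.
Setting these equal: −4p + 5 = 8p ⇒ −12p = -5 ⇒ p = 5/12, and the value is (-4)·(5/12) + 5 = 10/3.
For Player II: with q = P(Center), equating a1's and a2's payoffs gives −7q + 8 = 5q ⇒ q = 2/3.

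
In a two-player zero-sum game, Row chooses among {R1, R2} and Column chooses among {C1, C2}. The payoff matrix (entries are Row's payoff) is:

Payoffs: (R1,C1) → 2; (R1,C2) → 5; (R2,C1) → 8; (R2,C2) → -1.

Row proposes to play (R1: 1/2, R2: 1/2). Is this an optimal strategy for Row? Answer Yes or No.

Against C1 this mix gives (1/2)·2 + (1/2)·8 = 5.
Against C2 this mix gives (1/2)·5 + (1/2)·(-1) = 2.
Column will play C2, holding Row to 2. Shifting weight toward the row that does better against C2 would raise this floor (the equalizing mix achieves 7/2 against both C2 and C1), so the proposed strategy is not optimal.

No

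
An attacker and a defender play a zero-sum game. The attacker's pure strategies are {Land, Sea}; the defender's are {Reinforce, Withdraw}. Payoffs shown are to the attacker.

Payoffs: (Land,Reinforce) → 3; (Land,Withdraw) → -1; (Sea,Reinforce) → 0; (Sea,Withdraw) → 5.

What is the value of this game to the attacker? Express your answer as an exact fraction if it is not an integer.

Row minima: Land → -1, Sea → 0; maximin = 0.
Column maxima: Reinforce → 3, Withdraw → 5; minimax = 3.
0 ≠ 3, so there is no saddle point; optimal play is mixed.
Let the attacker play Land with probability p. Expected payoff against Reinforce: 3p + 0(1−p) = 3p; against Withdraw: (-1)p + 5(1−p) = −6p + 5.
Setting these equal: 3p = −6p + 5 ⇒ 9p = 5 ⇒ p = 5/9, and the value is (3)·(5/9) = 5/3.
For the defender: with q = P(Reinforce), equating Land's and Sea's payoffs gives 4q − 1 = −5q + 5 ⇒ q = 2/3.

5/3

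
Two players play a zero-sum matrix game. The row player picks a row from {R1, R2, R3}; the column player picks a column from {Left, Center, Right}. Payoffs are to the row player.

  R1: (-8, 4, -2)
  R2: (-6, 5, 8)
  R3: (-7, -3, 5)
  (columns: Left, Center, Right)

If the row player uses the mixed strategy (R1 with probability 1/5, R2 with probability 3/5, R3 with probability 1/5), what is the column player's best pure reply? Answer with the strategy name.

Left

If the column player plays Left, the row player's expected payoff is (1/5)·(-8) + (3/5)·(-6) + (1/5)·(-7) = -33/5.
If the column player plays Center, the row player's expected payoff is (1/5)·4 + (3/5)·5 + (1/5)·(-3) = 16/5.
If the column player plays Right, the row player's expected payoff is (1/5)·(-2) + (3/5)·8 + (1/5)·5 = 27/5.
The column player minimizes the row player's payoff; the smallest is -33/5, so the best response is Left.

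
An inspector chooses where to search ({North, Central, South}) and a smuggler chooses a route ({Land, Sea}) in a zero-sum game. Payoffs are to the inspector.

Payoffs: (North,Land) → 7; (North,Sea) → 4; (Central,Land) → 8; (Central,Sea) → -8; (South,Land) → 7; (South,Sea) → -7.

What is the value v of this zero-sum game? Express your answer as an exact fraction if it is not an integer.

4

Row minima: North → 4, Central → -8, South → -7; maximin = 4.
Column maxima: Land → 8, Sea → 4; minimax = 4.
Since maximin = minimax = 4, there is a saddle point and the value is 4.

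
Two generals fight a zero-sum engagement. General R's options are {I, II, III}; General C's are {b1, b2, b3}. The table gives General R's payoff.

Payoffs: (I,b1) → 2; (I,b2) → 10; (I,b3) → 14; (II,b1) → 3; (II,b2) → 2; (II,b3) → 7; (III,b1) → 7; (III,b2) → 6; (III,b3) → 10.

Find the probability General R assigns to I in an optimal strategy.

1/9

Row minima: I → 2, II → 2, III → 6; maximin = 6.
Column maxima: b1 → 7, b2 → 10, b3 → 14; minimax = 7.
6 ≠ 7, so there is no saddle point; optimal play is mixed.
II is strictly dominated by III, so General R never plays it.
b3 is strictly dominated by b1 (it gives General R strictly more in every row), so General C never plays it.
On the remaining 2×2 (I, III vs b1, b2):
Let General R play I with probability p. Expected payoff against b1: 2p + 7(1−p) = −5p + 7; against b2: 10p + 6(1−p) = 4p + 6.
Setting these equal: −5p + 7 = 4p + 6 ⇒ −9p = -1 ⇒ p = 1/9, and the value is (-5)·(1/9) + 7 = 58/9.
For General C: with q = P(b1), equating I's and III's payoffs gives −8q + 10 = q + 6 ⇒ q = 4/9.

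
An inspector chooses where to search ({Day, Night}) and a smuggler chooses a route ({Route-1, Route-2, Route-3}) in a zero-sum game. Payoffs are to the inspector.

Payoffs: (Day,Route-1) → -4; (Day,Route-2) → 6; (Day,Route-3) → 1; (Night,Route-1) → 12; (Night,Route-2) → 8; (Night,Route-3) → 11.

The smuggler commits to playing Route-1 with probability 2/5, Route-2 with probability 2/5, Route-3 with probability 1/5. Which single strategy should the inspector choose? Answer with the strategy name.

Night

Expected payoff of Day: (2/5)·(-4) + (2/5)·6 + (1/5)·1 = 1.
Expected payoff of Night: (2/5)·12 + (2/5)·8 + (1/5)·11 = 51/5.
The largest is 51/5, so the inspector's best response is Night.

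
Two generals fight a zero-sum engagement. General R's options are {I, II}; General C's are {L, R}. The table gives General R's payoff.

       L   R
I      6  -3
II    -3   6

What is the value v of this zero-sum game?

Row minima: I → -3, II → -3; maximin = -3.
Column maxima: L → 6, R → 6; minimax = 6.
-3 ≠ 6, so there is no saddle point; optimal play is mixed.
Let General R play I with probability p. Expected payoff against L: 6p + (-3)(1−p) = 9p − 3; against R: (-3)p + 6(1−p) = −9p + 6.
Setting these equal: 9p − 3 = −9p + 6 ⇒ 18p = 9 ⇒ p = 1/2, and the value is (9)·(1/2) − 3 = 3/2.
For General C: with q = P(L), equating I's and II's payoffs gives 9q − 3 = −9q + 6 ⇒ q = 1/2.

3/2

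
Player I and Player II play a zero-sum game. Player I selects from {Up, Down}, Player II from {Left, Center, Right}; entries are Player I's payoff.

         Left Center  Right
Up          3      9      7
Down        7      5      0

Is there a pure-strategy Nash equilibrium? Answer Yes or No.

No

Row minima: Up → 3, Down → 0; maximin = 3.
Column maxima: Left → 7, Center → 9, Right → 7; minimax = 7.
3 ≠ 7, so no pure-strategy equilibrium exists.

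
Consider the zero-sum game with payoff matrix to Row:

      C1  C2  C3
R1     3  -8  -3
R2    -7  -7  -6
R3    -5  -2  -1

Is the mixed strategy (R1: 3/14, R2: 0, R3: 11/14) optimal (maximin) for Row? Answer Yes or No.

Against C1 this mix gives (3/14)·3 + (11/14)·(-5) = -23/7.
Against C2 this mix gives (3/14)·(-8) + (11/14)·(-2) = -23/7.
Against C3 this mix gives (3/14)·(-3) + (11/14)·(-1) = -10/7.
All of Column's active replies (C1, C2) yield -23/7, and no column does worse for Row. The mix makes Column indifferent and guarantees -23/7, so it is optimal.

Yes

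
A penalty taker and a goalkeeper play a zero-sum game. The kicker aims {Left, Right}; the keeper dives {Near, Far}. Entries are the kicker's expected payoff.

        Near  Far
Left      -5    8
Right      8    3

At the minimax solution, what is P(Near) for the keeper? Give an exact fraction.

Row minima: Left → -5, Right → 3; maximin = 3.
Column maxima: Near → 8, Far → 8; minimax = 8.
3 ≠ 8, so there is no saddle point; optimal play is mixed.
Let the kicker play Left with probability p. Expected payoff against Near: (-5)p + 8(1−p) = −13p + 8; against Far: 8p + 3(1−p) = 5p + 3.
Setting these equal: −13p + 8 = 5p + 3 ⇒ −18p = -5 ⇒ p = 5/18, and the value is (-13)·(5/18) + 8 = 79/18.
For the keeper: with q = P(Near), equating Left's and Right's payoffs gives −13q + 8 = 5q + 3 ⇒ q = 5/18.

5/18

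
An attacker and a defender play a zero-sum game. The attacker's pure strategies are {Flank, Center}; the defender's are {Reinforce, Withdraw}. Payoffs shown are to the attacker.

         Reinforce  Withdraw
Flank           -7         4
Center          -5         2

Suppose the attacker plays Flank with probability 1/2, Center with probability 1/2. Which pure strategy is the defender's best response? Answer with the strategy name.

If the defender plays Reinforce, the attacker's expected payoff is (1/2)·(-7) + (1/2)·(-5) = -6.
If the defender plays Withdraw, the attacker's expected payoff is (1/2)·4 + (1/2)·2 = 3.
The defender minimizes the attacker's payoff; the smallest is -6, so the best response is Reinforce.

Reinforce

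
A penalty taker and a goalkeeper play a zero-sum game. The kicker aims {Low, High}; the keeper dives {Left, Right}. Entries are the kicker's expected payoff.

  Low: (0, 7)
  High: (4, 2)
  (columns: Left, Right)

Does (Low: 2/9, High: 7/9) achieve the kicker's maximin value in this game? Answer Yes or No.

Yes

Against Left this mix gives (2/9)·0 + (7/9)·4 = 28/9.
Against Right this mix gives (2/9)·7 + (7/9)·2 = 28/9.
All of the keeper's active replies (Left, Right) yield 28/9, and no column does worse for the kicker. The mix makes the keeper indifferent and guarantees 28/9, so it is optimal.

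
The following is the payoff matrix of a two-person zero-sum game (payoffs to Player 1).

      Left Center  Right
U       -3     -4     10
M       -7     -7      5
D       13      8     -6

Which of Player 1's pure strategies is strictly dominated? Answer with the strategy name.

M

U gives a strictly higher payoff than M against every column: -3 > -7, -4 > -7, 10 > 5.
So M is strictly dominated and Player 1 never plays it.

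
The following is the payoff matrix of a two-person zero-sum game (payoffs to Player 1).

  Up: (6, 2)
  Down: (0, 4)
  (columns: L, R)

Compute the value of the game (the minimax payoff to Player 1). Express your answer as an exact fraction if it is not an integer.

Row minima: Up → 2, Down → 0; maximin = 2.
Column maxima: L → 6, R → 4; minimax = 4.
2 ≠ 4, so there is no saddle point; optimal play is mixed.
Let Player 1 play Up with probability p. Expected payoff against L: 6p + 0(1−p) = 6p; against R: 2p + 4(1−p) = −2p + 4.
Setting these equal: 6p = −2p + 4 ⇒ 8p = 4 ⇒ p = 1/2, and the value is (6)·(1/2) = 3.
For Player 2: with q = P(L), equating Up's and Down's payoffs gives 4q + 2 = −4q + 4 ⇒ q = 1/4.

3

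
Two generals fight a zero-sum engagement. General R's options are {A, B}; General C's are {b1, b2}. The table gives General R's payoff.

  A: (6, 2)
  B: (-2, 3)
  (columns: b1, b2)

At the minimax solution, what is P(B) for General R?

4/9

Row minima: A → 2, B → -2; maximin = 2.
Column maxima: b1 → 6, b2 → 3; minimax = 3.
2 ≠ 3, so there is no saddle point; optimal play is mixed.
Let General R play A with probability p. Expected payoff against b1: 6p + (-2)(1−p) = 8p − 2; against b2: 2p + 3(1−p) = −p + 3.
Setting these equal: 8p − 2 = −p + 3 ⇒ 9p = 5 ⇒ p = 5/9, and the value is (8)·(5/9) − 2 = 22/9.
For General C: with q = P(b1), equating A's and B's payoffs gives 4q + 2 = −5q + 3 ⇒ q = 1/9.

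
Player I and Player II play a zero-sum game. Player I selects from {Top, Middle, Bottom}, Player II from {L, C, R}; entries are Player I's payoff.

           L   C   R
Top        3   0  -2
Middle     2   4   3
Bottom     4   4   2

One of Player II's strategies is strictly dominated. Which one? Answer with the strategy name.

R holds Player I's payoff strictly below C in every row: -2 < 0, 3 < 4, 2 < 4.
So C is strictly dominated for Player II.

C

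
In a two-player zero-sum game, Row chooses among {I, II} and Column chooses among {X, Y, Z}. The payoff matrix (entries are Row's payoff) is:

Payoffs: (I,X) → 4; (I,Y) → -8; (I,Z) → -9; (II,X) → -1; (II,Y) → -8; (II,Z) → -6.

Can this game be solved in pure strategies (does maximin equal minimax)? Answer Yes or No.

Yes

Row minima: I → -9, II → -8; maximin = -8.
Column maxima: X → 4, Y → -8, Z → -6; minimax = -8.
maximin = minimax = -8, so a saddle point exists.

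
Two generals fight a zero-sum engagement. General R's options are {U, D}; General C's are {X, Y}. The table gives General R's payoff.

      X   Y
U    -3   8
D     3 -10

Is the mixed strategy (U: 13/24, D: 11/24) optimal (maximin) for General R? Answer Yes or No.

Against X this mix gives (13/24)·(-3) + (11/24)·3 = -1/4.
Against Y this mix gives (13/24)·8 + (11/24)·(-10) = -1/4.
All of General C's active replies (X, Y) yield -1/4, and no column does worse for General R. The mix makes General C indifferent and guarantees -1/4, so it is optimal.

Yes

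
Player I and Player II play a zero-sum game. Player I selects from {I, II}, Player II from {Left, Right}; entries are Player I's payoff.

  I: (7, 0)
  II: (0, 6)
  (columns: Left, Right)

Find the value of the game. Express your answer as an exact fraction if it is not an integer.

42/13

Row minima: I → 0, II → 0; maximin = 0.
Column maxima: Left → 7, Right → 6; minimax = 6.
0 ≠ 6, so there is no saddle point; optimal play is mixed.
Let Player I play I with probability p. Expected payoff against Left: 7p + 0(1−p) = 7p; against Right: 0p + 6(1−p) = −6p + 6.
Setting these equal: 7p = −6p + 6 ⇒ 13p = 6 ⇒ p = 6/13, and the value is (7)·(6/13) = 42/13.
For Player II: with q = P(Left), equating I's and II's payoffs gives 7q = −6q + 6 ⇒ q = 6/13.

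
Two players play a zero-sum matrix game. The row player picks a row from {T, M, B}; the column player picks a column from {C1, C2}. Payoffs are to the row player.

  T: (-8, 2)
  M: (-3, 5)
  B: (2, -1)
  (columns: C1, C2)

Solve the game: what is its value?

Row minima: T → -8, M → -3, B → -1; maximin = -1.
Column maxima: C1 → 2, C2 → 5; minimax = 2.
-1 ≠ 2, so there is no saddle point; optimal play is mixed.
T is strictly dominated by M, so the row player never plays it.
On the remaining 2×2 (M, B vs C1, C2):
Let the row player play M with probability p. Expected payoff against C1: (-3)p + 2(1−p) = −5p + 2; against C2: 5p + (-1)(1−p) = 6p − 1.
Setting these equal: −5p + 2 = 6p − 1 ⇒ −11p = -3 ⇒ p = 3/11, and the value is (-5)·(3/11) + 2 = 7/11.
For the column player: with q = P(C1), equating M's and B's payoffs gives −8q + 5 = 3q − 1 ⇒ q = 6/11.

7/11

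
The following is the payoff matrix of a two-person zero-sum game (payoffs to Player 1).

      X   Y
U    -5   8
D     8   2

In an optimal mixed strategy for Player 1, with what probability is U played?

6/19

Row minima: U → -5, D → 2; maximin = 2.
Column maxima: X → 8, Y → 8; minimax = 8.
2 ≠ 8, so there is no saddle point; optimal play is mixed.
Let Player 1 play U with probability p. Expected payoff against X: (-5)p + 8(1−p) = −13p + 8; against Y: 8p + 2(1−p) = 6p + 2.
Setting these equal: −13p + 8 = 6p + 2 ⇒ −19p = -6 ⇒ p = 6/19, and the value is (-13)·(6/19) + 8 = 74/19.
For Player 2: with q = P(X), equating U's and D's payoffs gives −13q + 8 = 6q + 2 ⇒ q = 6/19.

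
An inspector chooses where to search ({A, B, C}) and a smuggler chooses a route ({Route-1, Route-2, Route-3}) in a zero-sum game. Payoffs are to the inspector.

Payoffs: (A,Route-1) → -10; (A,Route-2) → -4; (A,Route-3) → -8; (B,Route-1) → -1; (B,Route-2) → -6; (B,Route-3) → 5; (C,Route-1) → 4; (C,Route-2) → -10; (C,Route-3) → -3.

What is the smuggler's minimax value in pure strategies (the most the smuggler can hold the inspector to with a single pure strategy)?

-4

Column maxima: Route-1 → 4, Route-2 → -4, Route-3 → 5.
The smallest of these is -4.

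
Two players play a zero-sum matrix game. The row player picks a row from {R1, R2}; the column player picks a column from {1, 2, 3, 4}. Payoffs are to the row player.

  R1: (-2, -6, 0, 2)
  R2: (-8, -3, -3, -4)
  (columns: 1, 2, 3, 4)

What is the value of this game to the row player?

-14/3

Row minima: R1 → -6, R2 → -8; maximin = -6.
Column maxima: 1 → -2, 2 → -3, 3 → 0, 4 → 2; minimax = -3.
-6 ≠ -3, so there is no saddle point; optimal play is mixed.
3 is strictly dominated by 1 (it gives the row player strictly more in every row), so the column player never plays it.
4 is strictly dominated by 1 (it gives the row player strictly more in every row), so the column player never plays it.
On the remaining 2×2 (R1, R2 vs 1, 2):
Let the row player play R1 with probability p. Expected payoff against 1: (-2)p + (-8)(1−p) = 6p − 8; against 2: (-6)p + (-3)(1−p) = −3p − 3.
Setting these equal: 6p − 8 = −3p − 3 ⇒ 9p = 5 ⇒ p = 5/9, and the value is (6)·(5/9) − 8 = -14/3.
For the column player: with q = P(1), equating R1's and R2's payoffs gives 4q − 6 = −5q − 3 ⇒ q = 1/3.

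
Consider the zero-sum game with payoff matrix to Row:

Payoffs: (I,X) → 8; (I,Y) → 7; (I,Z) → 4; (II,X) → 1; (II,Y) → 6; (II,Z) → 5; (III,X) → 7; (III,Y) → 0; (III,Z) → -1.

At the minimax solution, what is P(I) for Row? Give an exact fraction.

Row minima: I → 4, II → 1, III → -1; maximin = 4.
Column maxima: X → 8, Y → 7, Z → 5; minimax = 5.
4 ≠ 5, so there is no saddle point; optimal play is mixed.
III is strictly dominated by I, so Row never plays it.
Y is strictly dominated by Z (it gives Row strictly more in every row), so Column never plays it.
On the remaining 2×2 (I, II vs X, Z):
Let Row play I with probability p. Expected payoff against X: 8p + 1(1−p) = 7p + 1; against Z: 4p + 5(1−p) = −p + 5.
Setting these equal: 7p + 1 = −p + 5 ⇒ 8p = 4 ⇒ p = 1/2, and the value is (7)·(1/2) + 1 = 9/2.
For Column: with q = P(X), equating I's and II's payoffs gives 4q + 4 = −4q + 5 ⇒ q = 1/8.

1/2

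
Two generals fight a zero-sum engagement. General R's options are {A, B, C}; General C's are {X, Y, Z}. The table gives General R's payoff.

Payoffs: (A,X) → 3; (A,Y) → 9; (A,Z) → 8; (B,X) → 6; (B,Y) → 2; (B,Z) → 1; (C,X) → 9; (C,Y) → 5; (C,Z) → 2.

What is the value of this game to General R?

11/2

Row minima: A → 3, B → 1, C → 2; maximin = 3.
Column maxima: X → 9, Y → 9, Z → 8; minimax = 8.
3 ≠ 8, so there is no saddle point; optimal play is mixed.
B is strictly dominated by C, so General R never plays it.
Y is strictly dominated by Z (it gives General R strictly more in every row), so General C never plays it.
On the remaining 2×2 (A, C vs X, Z):
Let General R play A with probability p. Expected payoff against X: 3p + 9(1−p) = −6p + 9; against Z: 8p + 2(1−p) = 6p + 2.
Setting these equal: −6p + 9 = 6p + 2 ⇒ −12p = -7 ⇒ p = 7/12, and the value is (-6)·(7/12) + 9 = 11/2.
For General C: with q = P(X), equating A's and C's payoffs gives −5q + 8 = 7q + 2 ⇒ q = 1/2.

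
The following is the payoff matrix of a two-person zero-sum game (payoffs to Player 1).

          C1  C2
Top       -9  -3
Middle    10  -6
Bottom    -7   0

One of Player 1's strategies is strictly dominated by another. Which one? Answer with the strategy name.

Bottom gives a strictly higher payoff than Top against every column: -7 > -9, 0 > -3.
So Top is strictly dominated and Player 1 never plays it.

Top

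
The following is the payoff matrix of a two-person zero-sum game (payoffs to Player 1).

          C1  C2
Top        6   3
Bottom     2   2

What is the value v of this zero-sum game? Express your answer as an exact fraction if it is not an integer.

Row minima: Top → 3, Bottom → 2; maximin = 3.
Column maxima: C1 → 6, C2 → 3; minimax = 3.
Since maximin = minimax = 3, there is a saddle point and the value is 3.

3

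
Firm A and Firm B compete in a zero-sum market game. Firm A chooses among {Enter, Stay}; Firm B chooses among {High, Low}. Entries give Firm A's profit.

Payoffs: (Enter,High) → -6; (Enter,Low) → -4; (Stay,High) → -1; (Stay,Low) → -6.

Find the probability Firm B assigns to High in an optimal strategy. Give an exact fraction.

Row minima: Enter → -6, Stay → -6; maximin = -6.
Column maxima: High → -1, Low → -4; minimax = -4.
-6 ≠ -4, so there is no saddle point; optimal play is mixed.
Let Firm A play Enter with probability p. Expected payoff against High: (-6)p + (-1)(1−p) = −5p − 1; against Low: (-4)p + (-6)(1−p) = 2p − 6.
Setting these equal: −5p − 1 = 2p − 6 ⇒ −7p = -5 ⇒ p = 5/7, and the value is (-5)·(5/7) − 1 = -32/7.
For Firm B: with q = P(High), equating Enter's and Stay's payoffs gives −2q − 4 = 5q − 6 ⇒ q = 2/7.

2/7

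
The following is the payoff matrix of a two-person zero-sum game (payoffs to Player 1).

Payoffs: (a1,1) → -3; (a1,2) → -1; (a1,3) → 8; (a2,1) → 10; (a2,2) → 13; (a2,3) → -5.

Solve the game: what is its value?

Row minima: a1 → -3, a2 → -5; maximin = -3.
Column maxima: 1 → 10, 2 → 13, 3 → 8; minimax = 8.
-3 ≠ 8, so there is no saddle point; optimal play is mixed.
2 is strictly dominated by 1 (it gives Player 1 strictly more in every row), so Player 2 never plays it.
On the remaining 2×2 (a1, a2 vs 1, 3):
Let Player 1 play a1 with probability p. Expected payoff against 1: (-3)p + 10(1−p) = −13p + 10; against 3: 8p + (-5)(1−p) = 13p − 5.
Setting these equal: −13p + 10 = 13p − 5 ⇒ −26p = -15 ⇒ p = 15/26, and the value is (-13)·(15/26) + 10 = 5/2.
For Player 2: with q = P(1), equating a1's and a2's payoffs gives −11q + 8 = 15q − 5 ⇒ q = 1/2.

5/2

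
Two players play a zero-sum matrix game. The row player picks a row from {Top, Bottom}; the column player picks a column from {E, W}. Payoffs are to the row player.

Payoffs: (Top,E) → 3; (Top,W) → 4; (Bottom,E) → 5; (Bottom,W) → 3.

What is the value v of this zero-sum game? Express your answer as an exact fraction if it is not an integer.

11/3

Row minima: Top → 3, Bottom → 3; maximin = 3.
Column maxima: E → 5, W → 4; minimax = 4.
3 ≠ 4, so there is no saddle point; optimal play is mixed.
Let the row player play Top with probability p. Expected payoff against E: 3p + 5(1−p) = −2p + 5; against W: 4p + 3(1−p) = p + 3.
Setting these equal: −2p + 5 = p + 3 ⇒ −3p = -2 ⇒ p = 2/3, and the value is (-2)·(2/3) + 5 = 11/3.
For the column player: with q = P(E), equating Top's and Bottom's payoffs gives −q + 4 = 2q + 3 ⇒ q = 1/3.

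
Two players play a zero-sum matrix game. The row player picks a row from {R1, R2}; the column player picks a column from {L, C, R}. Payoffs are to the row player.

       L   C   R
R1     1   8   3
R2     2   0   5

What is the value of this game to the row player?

16/9

Row minima: R1 → 1, R2 → 0; maximin = 1.
Column maxima: L → 2, C → 8, R → 5; minimax = 2.
1 ≠ 2, so there is no saddle point; optimal play is mixed.
R is strictly dominated by L (it gives the row player strictly more in every row), so the column player never plays it.
On the remaining 2×2 (R1, R2 vs L, C):
Let the row player play R1 with probability p. Expected payoff against L: 1p + 2(1−p) = −p + 2; against C: 8p + 0(1−p) = 8p.
Setting these equal: −p + 2 = 8p ⇒ −9p = -2 ⇒ p = 2/9, and the value is (-1)·(2/9) + 2 = 16/9.
For the column player: with q = P(L), equating R1's and R2's payoffs gives −7q + 8 = 2q ⇒ q = 8/9.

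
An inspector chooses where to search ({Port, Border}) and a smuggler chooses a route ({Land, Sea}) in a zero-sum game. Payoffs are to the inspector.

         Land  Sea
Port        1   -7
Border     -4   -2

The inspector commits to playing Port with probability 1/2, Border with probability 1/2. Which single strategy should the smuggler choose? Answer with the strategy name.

Sea

If the smuggler plays Land, the inspector's expected payoff is (1/2)·1 + (1/2)·(-4) = -3/2.
If the smuggler plays Sea, the inspector's expected payoff is (1/2)·(-7) + (1/2)·(-2) = -9/2.
The smuggler minimizes the inspector's payoff; the smallest is -9/2, so the best response is Sea.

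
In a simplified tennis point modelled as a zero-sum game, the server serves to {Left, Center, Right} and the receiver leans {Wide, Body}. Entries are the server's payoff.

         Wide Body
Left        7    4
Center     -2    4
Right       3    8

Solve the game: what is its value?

11/2

Row minima: Left → 4, Center → -2, Right → 3; maximin = 4.
Column maxima: Wide → 7, Body → 8; minimax = 7.
4 ≠ 7, so there is no saddle point; optimal play is mixed.
Center is strictly dominated by Right, so the server never plays it.
On the remaining 2×2 (Left, Right vs Wide, Body):
Let the server play Left with probability p. Expected payoff against Wide: 7p + 3(1−p) = 4p + 3; against Body: 4p + 8(1−p) = −4p + 8.
Setting these equal: 4p + 3 = −4p + 8 ⇒ 8p = 5 ⇒ p = 5/8, and the value is (4)·(5/8) + 3 = 11/2.
For the receiver: with q = P(Wide), equating Left's and Right's payoffs gives 3q + 4 = −5q + 8 ⇒ q = 1/2.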